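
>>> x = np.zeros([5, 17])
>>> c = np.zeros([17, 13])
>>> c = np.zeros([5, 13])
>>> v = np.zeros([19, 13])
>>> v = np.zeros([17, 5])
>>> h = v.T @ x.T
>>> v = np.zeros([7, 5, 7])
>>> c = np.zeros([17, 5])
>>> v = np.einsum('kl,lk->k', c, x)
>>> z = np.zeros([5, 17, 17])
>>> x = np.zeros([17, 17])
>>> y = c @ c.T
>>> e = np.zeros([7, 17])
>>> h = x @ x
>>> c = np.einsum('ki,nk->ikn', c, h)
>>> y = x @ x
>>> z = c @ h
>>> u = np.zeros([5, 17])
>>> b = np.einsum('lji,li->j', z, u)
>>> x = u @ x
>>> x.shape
(5, 17)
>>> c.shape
(5, 17, 17)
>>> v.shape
(17,)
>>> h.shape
(17, 17)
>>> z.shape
(5, 17, 17)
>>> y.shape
(17, 17)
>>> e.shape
(7, 17)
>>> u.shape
(5, 17)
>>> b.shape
(17,)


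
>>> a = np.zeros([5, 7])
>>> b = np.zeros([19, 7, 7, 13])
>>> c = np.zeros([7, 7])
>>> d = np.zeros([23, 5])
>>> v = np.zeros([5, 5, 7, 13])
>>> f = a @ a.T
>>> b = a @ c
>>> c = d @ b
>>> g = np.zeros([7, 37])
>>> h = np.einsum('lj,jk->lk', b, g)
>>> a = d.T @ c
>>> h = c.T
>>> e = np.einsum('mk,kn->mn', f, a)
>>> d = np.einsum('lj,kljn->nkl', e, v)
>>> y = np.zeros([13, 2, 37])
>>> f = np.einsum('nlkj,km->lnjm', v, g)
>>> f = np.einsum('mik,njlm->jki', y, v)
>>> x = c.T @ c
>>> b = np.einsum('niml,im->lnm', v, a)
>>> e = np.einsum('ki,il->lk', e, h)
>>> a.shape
(5, 7)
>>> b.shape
(13, 5, 7)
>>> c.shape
(23, 7)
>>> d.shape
(13, 5, 5)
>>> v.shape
(5, 5, 7, 13)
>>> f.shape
(5, 37, 2)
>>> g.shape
(7, 37)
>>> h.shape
(7, 23)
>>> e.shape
(23, 5)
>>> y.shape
(13, 2, 37)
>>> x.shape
(7, 7)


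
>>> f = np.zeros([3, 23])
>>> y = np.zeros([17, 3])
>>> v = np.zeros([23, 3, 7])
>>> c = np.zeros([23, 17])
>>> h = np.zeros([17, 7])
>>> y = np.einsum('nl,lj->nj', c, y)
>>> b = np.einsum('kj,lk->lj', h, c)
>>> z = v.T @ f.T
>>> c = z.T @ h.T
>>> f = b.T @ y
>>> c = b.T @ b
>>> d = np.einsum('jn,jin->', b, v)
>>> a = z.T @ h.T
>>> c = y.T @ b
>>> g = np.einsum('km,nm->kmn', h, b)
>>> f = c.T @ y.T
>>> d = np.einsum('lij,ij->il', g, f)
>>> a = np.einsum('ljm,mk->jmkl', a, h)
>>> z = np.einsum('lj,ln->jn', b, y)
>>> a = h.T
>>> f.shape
(7, 23)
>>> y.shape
(23, 3)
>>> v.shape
(23, 3, 7)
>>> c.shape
(3, 7)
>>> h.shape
(17, 7)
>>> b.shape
(23, 7)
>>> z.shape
(7, 3)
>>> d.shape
(7, 17)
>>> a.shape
(7, 17)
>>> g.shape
(17, 7, 23)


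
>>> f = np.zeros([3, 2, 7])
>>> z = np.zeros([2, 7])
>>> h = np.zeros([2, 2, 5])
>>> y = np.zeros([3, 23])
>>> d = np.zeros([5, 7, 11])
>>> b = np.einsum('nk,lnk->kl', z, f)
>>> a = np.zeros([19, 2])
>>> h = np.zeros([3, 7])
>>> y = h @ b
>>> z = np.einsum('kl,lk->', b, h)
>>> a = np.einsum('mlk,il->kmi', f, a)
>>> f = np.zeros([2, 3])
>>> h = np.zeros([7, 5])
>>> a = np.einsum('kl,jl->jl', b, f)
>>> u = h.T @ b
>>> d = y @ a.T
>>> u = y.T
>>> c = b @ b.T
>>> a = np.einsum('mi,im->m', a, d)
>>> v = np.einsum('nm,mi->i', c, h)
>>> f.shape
(2, 3)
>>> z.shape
()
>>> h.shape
(7, 5)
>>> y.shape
(3, 3)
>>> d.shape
(3, 2)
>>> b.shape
(7, 3)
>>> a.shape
(2,)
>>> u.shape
(3, 3)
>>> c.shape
(7, 7)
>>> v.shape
(5,)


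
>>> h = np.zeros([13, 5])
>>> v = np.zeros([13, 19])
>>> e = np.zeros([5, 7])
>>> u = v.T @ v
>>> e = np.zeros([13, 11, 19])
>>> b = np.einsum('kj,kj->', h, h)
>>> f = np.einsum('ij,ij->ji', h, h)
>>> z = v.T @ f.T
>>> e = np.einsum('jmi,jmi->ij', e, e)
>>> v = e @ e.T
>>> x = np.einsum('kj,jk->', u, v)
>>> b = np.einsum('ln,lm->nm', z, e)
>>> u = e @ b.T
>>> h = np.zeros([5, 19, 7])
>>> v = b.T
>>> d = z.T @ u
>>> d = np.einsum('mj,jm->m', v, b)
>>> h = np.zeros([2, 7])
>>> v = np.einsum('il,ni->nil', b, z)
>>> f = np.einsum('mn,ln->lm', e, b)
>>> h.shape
(2, 7)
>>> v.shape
(19, 5, 13)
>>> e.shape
(19, 13)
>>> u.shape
(19, 5)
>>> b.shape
(5, 13)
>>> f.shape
(5, 19)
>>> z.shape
(19, 5)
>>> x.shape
()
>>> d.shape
(13,)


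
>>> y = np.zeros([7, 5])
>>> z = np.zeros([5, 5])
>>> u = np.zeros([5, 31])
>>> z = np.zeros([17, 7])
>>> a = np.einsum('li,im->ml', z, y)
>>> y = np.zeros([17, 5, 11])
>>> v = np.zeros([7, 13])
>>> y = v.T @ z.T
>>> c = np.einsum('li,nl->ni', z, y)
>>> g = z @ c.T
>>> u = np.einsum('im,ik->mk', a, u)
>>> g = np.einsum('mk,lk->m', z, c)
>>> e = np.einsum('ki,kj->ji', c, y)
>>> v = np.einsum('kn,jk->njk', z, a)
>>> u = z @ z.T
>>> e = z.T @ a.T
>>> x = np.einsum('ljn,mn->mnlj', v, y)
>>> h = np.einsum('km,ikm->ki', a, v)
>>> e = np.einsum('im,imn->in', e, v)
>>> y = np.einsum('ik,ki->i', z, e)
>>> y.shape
(17,)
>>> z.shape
(17, 7)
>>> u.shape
(17, 17)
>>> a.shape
(5, 17)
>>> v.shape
(7, 5, 17)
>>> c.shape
(13, 7)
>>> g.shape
(17,)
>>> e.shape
(7, 17)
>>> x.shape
(13, 17, 7, 5)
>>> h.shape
(5, 7)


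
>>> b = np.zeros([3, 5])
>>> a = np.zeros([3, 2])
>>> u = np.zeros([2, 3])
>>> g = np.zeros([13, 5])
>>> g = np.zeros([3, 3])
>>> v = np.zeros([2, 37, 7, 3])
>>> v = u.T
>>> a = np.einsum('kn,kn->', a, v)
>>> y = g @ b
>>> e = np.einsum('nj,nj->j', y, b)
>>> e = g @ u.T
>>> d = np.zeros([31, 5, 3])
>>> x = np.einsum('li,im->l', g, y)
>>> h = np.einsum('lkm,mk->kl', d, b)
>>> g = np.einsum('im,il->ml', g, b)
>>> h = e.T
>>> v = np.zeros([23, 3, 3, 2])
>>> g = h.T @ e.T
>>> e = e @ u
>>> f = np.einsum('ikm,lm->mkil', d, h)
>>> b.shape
(3, 5)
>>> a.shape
()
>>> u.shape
(2, 3)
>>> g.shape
(3, 3)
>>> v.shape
(23, 3, 3, 2)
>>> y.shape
(3, 5)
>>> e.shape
(3, 3)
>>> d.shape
(31, 5, 3)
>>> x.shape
(3,)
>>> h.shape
(2, 3)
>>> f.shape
(3, 5, 31, 2)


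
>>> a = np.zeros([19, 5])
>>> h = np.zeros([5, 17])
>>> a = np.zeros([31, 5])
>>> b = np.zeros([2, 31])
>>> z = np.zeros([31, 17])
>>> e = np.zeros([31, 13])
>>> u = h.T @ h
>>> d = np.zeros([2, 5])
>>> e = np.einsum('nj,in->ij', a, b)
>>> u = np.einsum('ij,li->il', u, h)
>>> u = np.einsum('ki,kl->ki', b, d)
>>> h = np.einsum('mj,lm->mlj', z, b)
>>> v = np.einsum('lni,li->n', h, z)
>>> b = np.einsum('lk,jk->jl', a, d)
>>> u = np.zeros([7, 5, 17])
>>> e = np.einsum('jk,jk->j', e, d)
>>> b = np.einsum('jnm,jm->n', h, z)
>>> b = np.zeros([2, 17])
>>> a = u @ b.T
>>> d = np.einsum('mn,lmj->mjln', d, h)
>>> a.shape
(7, 5, 2)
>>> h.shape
(31, 2, 17)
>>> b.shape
(2, 17)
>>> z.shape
(31, 17)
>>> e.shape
(2,)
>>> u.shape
(7, 5, 17)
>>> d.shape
(2, 17, 31, 5)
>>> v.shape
(2,)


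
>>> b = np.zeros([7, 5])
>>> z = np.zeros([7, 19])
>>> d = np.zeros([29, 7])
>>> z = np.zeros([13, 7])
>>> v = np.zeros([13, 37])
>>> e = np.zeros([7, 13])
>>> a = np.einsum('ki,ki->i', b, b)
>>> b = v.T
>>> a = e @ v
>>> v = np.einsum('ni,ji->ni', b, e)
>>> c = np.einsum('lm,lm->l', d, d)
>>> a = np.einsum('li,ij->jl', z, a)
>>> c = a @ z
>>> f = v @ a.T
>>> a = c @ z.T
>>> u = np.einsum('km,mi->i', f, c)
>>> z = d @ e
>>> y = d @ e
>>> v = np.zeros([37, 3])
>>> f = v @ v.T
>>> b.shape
(37, 13)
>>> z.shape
(29, 13)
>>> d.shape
(29, 7)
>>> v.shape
(37, 3)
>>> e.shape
(7, 13)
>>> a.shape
(37, 13)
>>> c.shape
(37, 7)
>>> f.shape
(37, 37)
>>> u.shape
(7,)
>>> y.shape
(29, 13)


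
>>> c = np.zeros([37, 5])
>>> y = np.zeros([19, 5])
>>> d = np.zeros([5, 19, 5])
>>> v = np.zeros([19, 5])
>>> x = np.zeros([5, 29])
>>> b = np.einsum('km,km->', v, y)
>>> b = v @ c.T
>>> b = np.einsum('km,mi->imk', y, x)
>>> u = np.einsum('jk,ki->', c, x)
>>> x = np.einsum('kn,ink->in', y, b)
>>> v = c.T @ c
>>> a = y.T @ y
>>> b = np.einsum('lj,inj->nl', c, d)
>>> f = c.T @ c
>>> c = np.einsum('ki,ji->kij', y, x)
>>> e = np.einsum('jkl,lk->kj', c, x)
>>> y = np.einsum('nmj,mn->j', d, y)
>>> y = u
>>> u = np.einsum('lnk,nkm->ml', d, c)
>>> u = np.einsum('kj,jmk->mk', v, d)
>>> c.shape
(19, 5, 29)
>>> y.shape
()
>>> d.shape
(5, 19, 5)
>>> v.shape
(5, 5)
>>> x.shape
(29, 5)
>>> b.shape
(19, 37)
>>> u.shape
(19, 5)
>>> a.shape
(5, 5)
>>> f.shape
(5, 5)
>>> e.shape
(5, 19)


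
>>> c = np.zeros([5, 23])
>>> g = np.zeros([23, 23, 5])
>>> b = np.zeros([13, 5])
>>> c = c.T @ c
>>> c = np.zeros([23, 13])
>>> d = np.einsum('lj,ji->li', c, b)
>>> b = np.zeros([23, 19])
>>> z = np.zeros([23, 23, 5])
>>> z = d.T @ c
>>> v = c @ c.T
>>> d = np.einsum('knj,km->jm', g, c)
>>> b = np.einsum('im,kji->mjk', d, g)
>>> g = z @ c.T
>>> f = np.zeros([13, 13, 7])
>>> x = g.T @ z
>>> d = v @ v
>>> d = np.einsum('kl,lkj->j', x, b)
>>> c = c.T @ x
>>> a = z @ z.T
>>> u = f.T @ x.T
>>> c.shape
(13, 13)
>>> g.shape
(5, 23)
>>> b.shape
(13, 23, 23)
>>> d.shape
(23,)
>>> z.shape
(5, 13)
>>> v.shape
(23, 23)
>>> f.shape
(13, 13, 7)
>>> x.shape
(23, 13)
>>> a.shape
(5, 5)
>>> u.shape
(7, 13, 23)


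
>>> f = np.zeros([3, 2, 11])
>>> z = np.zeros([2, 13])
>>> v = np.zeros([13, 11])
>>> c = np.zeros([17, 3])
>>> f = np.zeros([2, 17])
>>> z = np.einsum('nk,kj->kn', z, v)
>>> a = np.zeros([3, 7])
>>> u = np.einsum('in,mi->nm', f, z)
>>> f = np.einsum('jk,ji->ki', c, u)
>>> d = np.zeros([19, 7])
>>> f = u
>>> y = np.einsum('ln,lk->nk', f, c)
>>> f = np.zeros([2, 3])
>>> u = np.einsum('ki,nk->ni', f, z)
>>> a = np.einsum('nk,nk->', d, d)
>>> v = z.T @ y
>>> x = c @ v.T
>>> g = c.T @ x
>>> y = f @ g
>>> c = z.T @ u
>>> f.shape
(2, 3)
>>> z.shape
(13, 2)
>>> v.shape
(2, 3)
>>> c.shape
(2, 3)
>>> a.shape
()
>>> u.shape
(13, 3)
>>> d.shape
(19, 7)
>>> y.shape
(2, 2)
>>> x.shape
(17, 2)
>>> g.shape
(3, 2)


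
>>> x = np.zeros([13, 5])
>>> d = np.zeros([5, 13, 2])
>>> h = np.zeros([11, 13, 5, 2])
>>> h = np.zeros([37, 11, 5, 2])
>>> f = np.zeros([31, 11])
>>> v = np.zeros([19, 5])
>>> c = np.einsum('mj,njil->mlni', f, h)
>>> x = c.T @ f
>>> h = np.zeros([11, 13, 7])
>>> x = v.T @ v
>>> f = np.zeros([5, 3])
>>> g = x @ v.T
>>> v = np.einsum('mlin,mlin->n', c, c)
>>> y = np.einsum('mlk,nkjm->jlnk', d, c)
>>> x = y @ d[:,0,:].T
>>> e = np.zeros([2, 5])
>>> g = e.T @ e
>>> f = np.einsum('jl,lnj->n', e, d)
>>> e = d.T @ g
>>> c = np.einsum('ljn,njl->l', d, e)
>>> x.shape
(37, 13, 31, 5)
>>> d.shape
(5, 13, 2)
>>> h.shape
(11, 13, 7)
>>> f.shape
(13,)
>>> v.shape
(5,)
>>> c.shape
(5,)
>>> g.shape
(5, 5)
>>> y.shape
(37, 13, 31, 2)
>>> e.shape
(2, 13, 5)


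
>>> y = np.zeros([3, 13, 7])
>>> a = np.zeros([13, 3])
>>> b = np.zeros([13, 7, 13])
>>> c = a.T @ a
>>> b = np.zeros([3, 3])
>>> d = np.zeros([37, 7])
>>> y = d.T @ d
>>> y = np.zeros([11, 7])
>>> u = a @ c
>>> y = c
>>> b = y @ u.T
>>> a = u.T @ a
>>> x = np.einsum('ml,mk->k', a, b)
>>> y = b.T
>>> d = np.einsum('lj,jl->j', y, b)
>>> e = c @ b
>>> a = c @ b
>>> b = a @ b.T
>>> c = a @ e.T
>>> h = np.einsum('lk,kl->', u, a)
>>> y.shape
(13, 3)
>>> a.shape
(3, 13)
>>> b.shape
(3, 3)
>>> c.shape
(3, 3)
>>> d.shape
(3,)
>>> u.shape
(13, 3)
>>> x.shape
(13,)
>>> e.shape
(3, 13)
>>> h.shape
()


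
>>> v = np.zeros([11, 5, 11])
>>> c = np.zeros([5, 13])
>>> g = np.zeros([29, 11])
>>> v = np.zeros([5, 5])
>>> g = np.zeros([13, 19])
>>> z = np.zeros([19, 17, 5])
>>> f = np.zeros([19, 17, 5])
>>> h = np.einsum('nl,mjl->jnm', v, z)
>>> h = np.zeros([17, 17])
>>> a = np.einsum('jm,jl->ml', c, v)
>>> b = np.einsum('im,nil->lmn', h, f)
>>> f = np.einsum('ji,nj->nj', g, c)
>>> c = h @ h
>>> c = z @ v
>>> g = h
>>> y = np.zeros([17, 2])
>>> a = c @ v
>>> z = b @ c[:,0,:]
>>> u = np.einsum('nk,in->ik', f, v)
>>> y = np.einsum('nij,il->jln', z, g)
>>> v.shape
(5, 5)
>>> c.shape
(19, 17, 5)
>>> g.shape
(17, 17)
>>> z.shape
(5, 17, 5)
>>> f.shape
(5, 13)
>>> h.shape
(17, 17)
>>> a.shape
(19, 17, 5)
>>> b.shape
(5, 17, 19)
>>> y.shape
(5, 17, 5)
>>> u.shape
(5, 13)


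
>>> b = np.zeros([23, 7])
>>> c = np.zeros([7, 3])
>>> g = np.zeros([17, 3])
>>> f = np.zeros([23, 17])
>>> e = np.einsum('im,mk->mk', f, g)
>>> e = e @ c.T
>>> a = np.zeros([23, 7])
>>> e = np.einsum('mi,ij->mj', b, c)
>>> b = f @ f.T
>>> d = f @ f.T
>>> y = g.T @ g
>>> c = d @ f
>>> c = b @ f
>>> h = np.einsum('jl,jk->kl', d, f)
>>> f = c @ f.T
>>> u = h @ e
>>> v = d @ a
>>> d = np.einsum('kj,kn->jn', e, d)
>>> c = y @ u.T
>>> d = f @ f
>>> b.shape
(23, 23)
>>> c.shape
(3, 17)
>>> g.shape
(17, 3)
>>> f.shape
(23, 23)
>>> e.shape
(23, 3)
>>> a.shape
(23, 7)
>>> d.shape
(23, 23)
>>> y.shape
(3, 3)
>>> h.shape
(17, 23)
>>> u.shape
(17, 3)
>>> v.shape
(23, 7)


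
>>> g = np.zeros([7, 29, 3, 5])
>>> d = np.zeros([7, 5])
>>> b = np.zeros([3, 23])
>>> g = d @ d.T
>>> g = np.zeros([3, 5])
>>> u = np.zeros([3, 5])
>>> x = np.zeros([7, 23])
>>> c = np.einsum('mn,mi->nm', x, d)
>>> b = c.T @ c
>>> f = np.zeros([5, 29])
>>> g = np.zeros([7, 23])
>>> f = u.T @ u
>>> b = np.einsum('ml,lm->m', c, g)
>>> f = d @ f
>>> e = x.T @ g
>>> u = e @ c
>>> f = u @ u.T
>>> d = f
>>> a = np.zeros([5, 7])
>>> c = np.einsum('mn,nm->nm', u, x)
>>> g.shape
(7, 23)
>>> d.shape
(23, 23)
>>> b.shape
(23,)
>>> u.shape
(23, 7)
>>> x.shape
(7, 23)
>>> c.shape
(7, 23)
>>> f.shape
(23, 23)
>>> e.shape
(23, 23)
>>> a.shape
(5, 7)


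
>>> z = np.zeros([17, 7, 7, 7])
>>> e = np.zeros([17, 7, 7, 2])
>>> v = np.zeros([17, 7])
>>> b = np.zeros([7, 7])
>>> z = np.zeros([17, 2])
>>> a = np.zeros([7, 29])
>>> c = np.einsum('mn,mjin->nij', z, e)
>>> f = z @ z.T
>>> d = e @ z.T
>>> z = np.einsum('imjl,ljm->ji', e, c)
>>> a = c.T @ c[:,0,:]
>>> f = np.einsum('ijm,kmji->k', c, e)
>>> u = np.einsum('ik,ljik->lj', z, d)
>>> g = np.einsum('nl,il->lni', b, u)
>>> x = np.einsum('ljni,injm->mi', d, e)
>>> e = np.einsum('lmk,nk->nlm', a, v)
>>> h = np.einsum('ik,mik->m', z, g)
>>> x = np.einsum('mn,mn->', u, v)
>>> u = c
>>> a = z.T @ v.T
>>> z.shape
(7, 17)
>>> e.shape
(17, 7, 7)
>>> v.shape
(17, 7)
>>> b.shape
(7, 7)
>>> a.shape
(17, 17)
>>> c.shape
(2, 7, 7)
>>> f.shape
(17,)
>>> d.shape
(17, 7, 7, 17)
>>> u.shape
(2, 7, 7)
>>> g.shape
(7, 7, 17)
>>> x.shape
()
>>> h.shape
(7,)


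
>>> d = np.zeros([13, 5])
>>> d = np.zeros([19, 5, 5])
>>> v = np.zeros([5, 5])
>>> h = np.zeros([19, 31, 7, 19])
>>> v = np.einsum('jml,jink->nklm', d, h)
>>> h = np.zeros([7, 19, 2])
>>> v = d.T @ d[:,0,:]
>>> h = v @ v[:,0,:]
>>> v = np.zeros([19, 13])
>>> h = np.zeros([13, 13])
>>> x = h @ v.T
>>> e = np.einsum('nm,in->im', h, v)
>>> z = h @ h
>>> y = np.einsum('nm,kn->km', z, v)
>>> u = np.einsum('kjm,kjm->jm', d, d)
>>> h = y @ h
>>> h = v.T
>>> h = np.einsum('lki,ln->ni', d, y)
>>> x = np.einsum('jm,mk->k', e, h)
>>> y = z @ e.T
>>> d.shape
(19, 5, 5)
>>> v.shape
(19, 13)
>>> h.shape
(13, 5)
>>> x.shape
(5,)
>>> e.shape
(19, 13)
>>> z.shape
(13, 13)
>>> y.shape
(13, 19)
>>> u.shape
(5, 5)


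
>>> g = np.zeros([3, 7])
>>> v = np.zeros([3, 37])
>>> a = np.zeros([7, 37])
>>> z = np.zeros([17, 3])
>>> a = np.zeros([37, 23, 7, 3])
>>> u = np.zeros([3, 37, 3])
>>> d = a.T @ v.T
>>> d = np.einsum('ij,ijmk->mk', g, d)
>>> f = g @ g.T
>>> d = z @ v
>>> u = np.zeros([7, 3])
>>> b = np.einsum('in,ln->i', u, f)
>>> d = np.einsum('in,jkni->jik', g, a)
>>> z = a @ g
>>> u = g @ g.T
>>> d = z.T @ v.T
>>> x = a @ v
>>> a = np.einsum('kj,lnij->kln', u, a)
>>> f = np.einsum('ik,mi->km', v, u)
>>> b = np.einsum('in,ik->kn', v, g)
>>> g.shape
(3, 7)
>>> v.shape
(3, 37)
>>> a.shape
(3, 37, 23)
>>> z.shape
(37, 23, 7, 7)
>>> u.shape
(3, 3)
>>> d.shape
(7, 7, 23, 3)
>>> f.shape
(37, 3)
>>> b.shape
(7, 37)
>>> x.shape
(37, 23, 7, 37)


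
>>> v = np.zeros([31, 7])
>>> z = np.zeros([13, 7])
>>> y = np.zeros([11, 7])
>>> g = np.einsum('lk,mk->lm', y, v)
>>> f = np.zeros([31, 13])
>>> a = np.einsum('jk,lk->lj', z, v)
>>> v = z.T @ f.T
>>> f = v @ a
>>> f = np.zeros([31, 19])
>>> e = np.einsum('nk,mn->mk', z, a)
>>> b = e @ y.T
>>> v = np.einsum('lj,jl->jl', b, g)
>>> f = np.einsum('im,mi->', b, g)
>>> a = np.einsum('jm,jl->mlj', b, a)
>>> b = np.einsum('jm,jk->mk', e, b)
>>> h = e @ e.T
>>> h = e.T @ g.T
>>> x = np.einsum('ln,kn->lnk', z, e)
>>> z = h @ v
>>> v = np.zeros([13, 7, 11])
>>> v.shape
(13, 7, 11)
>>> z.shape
(7, 31)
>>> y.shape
(11, 7)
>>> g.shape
(11, 31)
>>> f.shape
()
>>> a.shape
(11, 13, 31)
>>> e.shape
(31, 7)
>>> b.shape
(7, 11)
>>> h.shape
(7, 11)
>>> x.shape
(13, 7, 31)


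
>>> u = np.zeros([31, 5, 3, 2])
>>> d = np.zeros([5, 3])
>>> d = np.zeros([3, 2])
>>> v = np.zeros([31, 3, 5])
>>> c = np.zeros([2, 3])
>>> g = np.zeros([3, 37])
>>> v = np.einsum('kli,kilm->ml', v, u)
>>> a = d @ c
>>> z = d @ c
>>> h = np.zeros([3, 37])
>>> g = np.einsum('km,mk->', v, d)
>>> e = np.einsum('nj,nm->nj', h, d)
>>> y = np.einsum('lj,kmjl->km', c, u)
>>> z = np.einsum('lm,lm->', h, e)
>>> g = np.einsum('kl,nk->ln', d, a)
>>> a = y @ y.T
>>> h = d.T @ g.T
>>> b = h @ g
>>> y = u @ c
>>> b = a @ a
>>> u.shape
(31, 5, 3, 2)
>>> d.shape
(3, 2)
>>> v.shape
(2, 3)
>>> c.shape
(2, 3)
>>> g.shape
(2, 3)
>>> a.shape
(31, 31)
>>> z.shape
()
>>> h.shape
(2, 2)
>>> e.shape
(3, 37)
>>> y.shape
(31, 5, 3, 3)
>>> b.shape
(31, 31)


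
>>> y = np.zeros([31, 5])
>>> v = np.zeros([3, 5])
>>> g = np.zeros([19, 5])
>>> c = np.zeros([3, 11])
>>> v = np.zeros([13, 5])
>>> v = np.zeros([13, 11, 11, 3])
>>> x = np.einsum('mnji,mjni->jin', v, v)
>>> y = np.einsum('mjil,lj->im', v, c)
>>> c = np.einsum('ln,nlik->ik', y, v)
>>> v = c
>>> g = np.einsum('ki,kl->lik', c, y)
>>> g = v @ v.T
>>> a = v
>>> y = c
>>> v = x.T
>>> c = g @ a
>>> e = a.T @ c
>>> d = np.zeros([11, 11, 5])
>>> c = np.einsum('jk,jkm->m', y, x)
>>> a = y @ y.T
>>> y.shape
(11, 3)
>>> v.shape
(11, 3, 11)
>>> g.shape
(11, 11)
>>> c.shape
(11,)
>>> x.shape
(11, 3, 11)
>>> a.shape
(11, 11)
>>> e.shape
(3, 3)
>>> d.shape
(11, 11, 5)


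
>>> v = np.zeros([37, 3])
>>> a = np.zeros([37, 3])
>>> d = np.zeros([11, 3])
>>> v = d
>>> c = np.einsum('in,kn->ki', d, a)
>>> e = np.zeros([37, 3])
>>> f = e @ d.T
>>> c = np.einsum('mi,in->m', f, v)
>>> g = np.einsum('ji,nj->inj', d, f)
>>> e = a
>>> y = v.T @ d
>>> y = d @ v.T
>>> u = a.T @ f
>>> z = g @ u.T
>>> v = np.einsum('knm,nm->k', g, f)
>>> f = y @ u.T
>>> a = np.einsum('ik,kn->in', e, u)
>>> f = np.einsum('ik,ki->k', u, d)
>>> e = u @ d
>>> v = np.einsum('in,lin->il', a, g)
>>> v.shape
(37, 3)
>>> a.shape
(37, 11)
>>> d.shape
(11, 3)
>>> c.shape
(37,)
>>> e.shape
(3, 3)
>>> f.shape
(11,)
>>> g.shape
(3, 37, 11)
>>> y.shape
(11, 11)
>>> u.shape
(3, 11)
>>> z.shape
(3, 37, 3)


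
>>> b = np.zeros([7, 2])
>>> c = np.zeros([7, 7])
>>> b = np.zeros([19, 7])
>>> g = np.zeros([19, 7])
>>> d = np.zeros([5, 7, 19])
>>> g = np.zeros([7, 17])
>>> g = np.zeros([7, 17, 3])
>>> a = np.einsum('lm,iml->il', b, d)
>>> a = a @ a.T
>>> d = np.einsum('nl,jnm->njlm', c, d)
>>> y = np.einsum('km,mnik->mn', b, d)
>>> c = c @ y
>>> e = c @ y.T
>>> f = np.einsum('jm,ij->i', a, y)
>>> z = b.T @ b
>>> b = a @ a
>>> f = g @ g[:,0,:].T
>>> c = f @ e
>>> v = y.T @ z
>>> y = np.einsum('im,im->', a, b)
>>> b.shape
(5, 5)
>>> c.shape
(7, 17, 7)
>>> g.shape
(7, 17, 3)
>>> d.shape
(7, 5, 7, 19)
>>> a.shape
(5, 5)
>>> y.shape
()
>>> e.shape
(7, 7)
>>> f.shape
(7, 17, 7)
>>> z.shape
(7, 7)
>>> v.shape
(5, 7)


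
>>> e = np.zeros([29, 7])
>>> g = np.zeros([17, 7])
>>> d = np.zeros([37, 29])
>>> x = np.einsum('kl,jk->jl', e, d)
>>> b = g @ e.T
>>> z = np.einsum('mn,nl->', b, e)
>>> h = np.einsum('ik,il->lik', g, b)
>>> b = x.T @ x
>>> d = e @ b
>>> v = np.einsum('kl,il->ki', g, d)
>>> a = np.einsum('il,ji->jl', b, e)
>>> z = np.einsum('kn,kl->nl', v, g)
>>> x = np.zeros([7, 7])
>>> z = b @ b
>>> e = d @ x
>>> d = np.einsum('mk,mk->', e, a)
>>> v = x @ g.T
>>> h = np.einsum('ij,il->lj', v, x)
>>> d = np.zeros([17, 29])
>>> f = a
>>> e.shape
(29, 7)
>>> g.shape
(17, 7)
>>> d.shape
(17, 29)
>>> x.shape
(7, 7)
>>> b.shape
(7, 7)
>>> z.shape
(7, 7)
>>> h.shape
(7, 17)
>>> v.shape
(7, 17)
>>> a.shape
(29, 7)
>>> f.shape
(29, 7)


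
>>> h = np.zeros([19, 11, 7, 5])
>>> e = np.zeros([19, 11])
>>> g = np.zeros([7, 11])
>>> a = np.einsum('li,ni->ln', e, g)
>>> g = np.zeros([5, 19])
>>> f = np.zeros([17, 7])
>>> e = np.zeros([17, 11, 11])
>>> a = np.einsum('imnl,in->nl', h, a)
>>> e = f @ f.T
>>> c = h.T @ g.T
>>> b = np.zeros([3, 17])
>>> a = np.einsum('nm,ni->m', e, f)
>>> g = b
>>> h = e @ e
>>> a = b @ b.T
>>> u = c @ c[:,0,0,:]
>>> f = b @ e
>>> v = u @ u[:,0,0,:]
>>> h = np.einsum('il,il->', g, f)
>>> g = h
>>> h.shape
()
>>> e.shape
(17, 17)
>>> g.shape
()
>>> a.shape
(3, 3)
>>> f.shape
(3, 17)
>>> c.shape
(5, 7, 11, 5)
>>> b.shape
(3, 17)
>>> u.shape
(5, 7, 11, 5)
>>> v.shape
(5, 7, 11, 5)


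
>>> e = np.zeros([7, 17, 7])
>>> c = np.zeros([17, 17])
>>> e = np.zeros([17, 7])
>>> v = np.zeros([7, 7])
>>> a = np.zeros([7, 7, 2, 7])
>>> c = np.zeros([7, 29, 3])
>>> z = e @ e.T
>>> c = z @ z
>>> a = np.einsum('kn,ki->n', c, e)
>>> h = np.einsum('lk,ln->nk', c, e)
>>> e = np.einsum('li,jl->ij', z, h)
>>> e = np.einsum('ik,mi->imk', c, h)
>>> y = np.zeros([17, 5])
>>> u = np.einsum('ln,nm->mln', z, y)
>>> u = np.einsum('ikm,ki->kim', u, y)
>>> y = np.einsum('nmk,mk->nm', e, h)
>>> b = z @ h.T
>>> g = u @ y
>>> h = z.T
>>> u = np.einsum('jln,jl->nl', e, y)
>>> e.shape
(17, 7, 17)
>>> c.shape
(17, 17)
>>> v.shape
(7, 7)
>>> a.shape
(17,)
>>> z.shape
(17, 17)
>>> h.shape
(17, 17)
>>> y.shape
(17, 7)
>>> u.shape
(17, 7)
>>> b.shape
(17, 7)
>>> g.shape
(17, 5, 7)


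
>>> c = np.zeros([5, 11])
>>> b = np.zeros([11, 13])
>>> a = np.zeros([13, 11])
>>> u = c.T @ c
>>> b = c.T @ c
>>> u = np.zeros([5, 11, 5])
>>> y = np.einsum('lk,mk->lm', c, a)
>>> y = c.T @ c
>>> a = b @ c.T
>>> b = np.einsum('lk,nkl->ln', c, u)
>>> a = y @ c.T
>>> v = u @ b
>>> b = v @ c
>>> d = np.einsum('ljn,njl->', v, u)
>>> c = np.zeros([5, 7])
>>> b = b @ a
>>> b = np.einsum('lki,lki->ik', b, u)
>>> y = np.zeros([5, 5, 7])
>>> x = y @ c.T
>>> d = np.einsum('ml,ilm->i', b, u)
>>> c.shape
(5, 7)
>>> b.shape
(5, 11)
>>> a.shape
(11, 5)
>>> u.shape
(5, 11, 5)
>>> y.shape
(5, 5, 7)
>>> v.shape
(5, 11, 5)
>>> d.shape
(5,)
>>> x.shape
(5, 5, 5)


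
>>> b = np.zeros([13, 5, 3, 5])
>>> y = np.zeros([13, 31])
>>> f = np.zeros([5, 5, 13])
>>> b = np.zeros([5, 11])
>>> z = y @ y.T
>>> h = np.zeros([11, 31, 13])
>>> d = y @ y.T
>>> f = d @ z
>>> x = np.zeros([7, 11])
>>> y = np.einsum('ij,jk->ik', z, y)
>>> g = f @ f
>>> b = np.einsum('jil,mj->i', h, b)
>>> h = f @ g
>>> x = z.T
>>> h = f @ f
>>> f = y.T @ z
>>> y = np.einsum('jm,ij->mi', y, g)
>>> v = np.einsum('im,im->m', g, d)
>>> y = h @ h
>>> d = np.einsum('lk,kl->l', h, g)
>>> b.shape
(31,)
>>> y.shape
(13, 13)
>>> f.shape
(31, 13)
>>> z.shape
(13, 13)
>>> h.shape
(13, 13)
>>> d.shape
(13,)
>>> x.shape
(13, 13)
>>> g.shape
(13, 13)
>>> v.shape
(13,)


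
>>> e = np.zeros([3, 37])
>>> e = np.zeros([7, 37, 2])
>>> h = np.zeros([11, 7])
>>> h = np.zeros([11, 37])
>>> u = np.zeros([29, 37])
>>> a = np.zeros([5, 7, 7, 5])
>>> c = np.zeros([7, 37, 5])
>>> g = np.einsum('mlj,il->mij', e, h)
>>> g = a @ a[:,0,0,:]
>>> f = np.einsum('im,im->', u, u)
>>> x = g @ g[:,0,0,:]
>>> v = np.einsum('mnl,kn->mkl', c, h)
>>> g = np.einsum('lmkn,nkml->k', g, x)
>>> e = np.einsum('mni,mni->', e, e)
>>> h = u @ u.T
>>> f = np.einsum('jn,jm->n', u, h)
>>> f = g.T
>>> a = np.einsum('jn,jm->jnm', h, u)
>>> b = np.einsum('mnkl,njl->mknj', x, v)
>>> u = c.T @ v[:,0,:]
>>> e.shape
()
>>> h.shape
(29, 29)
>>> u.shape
(5, 37, 5)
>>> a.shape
(29, 29, 37)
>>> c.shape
(7, 37, 5)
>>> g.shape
(7,)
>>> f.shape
(7,)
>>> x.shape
(5, 7, 7, 5)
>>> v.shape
(7, 11, 5)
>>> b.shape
(5, 7, 7, 11)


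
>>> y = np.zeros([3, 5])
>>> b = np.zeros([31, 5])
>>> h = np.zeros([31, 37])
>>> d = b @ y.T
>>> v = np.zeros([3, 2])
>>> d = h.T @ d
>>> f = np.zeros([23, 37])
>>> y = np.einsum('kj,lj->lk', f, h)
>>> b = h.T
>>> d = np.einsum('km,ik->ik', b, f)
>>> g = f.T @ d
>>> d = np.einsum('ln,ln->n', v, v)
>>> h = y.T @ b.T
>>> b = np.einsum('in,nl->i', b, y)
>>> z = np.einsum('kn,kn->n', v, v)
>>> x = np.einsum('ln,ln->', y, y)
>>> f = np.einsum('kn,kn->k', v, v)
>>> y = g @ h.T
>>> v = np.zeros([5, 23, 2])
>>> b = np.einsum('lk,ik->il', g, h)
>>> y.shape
(37, 23)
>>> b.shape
(23, 37)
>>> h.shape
(23, 37)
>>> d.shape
(2,)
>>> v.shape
(5, 23, 2)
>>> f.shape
(3,)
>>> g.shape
(37, 37)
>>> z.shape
(2,)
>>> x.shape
()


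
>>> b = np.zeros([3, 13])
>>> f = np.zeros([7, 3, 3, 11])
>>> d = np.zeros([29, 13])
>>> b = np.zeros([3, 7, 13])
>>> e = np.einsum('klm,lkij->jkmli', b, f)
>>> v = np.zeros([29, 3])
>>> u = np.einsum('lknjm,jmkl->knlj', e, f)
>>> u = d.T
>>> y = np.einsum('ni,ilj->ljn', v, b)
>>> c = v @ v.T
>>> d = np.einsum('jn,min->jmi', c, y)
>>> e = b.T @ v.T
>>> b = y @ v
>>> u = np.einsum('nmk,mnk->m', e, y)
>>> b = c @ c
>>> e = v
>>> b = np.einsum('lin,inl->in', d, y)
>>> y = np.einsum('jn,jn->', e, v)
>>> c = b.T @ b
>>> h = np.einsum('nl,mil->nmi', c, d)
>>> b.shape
(7, 13)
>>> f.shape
(7, 3, 3, 11)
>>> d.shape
(29, 7, 13)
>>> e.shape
(29, 3)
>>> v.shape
(29, 3)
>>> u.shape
(7,)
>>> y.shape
()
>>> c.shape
(13, 13)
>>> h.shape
(13, 29, 7)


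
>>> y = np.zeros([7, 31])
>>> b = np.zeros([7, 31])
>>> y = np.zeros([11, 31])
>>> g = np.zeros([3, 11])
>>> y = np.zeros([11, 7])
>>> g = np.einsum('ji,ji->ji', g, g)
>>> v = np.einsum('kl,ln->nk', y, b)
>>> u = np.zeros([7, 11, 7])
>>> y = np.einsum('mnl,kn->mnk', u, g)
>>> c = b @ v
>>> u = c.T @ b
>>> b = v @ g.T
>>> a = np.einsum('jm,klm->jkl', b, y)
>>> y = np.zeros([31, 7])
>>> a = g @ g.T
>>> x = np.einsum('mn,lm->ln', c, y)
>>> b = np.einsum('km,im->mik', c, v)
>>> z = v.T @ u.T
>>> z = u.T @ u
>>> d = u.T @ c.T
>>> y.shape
(31, 7)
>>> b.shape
(11, 31, 7)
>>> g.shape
(3, 11)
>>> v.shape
(31, 11)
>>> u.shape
(11, 31)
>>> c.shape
(7, 11)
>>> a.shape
(3, 3)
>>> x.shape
(31, 11)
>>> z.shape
(31, 31)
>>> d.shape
(31, 7)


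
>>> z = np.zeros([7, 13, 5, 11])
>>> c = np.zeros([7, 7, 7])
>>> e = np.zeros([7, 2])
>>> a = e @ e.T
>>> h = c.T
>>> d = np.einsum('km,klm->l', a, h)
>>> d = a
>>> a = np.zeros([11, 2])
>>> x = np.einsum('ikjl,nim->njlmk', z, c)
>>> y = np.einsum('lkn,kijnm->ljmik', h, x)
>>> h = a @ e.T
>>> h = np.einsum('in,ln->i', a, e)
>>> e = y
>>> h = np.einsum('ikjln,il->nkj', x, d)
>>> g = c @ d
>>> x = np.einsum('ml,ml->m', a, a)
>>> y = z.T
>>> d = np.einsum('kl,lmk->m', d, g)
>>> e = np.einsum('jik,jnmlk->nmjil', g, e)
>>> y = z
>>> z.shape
(7, 13, 5, 11)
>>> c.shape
(7, 7, 7)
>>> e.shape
(11, 13, 7, 7, 5)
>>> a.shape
(11, 2)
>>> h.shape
(13, 5, 11)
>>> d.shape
(7,)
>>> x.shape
(11,)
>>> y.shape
(7, 13, 5, 11)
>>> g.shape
(7, 7, 7)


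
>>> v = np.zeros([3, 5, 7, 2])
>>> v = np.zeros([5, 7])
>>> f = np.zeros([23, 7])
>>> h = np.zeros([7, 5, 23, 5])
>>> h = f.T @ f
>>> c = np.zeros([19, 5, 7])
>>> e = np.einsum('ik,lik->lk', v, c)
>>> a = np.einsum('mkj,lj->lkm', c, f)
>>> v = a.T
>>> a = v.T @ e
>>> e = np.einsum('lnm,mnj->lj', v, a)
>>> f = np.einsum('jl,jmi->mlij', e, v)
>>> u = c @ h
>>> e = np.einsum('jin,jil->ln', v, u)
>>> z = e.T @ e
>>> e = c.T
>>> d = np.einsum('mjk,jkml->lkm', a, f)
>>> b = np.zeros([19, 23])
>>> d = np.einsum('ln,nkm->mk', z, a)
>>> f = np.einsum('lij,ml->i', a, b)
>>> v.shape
(19, 5, 23)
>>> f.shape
(5,)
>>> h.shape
(7, 7)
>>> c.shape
(19, 5, 7)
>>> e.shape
(7, 5, 19)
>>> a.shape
(23, 5, 7)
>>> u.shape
(19, 5, 7)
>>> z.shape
(23, 23)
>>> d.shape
(7, 5)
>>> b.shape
(19, 23)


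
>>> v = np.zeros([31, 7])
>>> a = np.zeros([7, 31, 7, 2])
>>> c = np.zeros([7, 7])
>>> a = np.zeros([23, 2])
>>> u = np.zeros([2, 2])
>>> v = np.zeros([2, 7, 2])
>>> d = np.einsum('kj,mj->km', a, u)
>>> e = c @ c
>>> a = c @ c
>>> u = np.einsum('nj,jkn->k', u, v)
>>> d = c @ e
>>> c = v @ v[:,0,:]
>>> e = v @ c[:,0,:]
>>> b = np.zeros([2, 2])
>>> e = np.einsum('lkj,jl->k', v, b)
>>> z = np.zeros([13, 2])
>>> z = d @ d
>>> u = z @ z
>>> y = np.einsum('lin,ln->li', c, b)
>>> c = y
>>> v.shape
(2, 7, 2)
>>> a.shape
(7, 7)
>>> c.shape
(2, 7)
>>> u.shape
(7, 7)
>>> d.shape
(7, 7)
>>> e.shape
(7,)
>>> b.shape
(2, 2)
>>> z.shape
(7, 7)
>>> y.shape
(2, 7)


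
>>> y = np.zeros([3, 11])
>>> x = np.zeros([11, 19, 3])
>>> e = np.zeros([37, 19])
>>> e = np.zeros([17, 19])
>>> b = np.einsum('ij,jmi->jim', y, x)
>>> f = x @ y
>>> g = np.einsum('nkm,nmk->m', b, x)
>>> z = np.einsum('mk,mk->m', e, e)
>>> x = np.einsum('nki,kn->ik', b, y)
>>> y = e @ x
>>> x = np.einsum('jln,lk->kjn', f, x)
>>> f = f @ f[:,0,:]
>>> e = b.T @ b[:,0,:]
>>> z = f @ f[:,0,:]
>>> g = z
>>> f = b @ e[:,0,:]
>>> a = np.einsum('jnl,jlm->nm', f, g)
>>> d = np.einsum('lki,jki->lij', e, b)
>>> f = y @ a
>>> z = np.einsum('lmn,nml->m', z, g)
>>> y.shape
(17, 3)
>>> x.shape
(3, 11, 11)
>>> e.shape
(19, 3, 19)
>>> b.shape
(11, 3, 19)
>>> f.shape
(17, 11)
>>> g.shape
(11, 19, 11)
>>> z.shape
(19,)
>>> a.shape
(3, 11)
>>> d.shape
(19, 19, 11)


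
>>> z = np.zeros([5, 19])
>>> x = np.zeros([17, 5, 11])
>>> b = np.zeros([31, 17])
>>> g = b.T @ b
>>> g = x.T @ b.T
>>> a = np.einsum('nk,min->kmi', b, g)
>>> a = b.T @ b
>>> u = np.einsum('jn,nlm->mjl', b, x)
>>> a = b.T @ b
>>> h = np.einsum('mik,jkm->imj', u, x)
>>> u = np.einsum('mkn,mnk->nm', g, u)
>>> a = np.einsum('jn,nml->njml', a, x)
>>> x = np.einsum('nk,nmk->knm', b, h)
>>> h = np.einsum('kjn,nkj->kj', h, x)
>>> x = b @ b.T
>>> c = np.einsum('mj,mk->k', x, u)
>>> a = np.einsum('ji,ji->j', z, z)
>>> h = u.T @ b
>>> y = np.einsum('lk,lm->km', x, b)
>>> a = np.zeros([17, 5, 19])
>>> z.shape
(5, 19)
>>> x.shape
(31, 31)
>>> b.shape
(31, 17)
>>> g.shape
(11, 5, 31)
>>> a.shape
(17, 5, 19)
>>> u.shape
(31, 11)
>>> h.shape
(11, 17)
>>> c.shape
(11,)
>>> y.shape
(31, 17)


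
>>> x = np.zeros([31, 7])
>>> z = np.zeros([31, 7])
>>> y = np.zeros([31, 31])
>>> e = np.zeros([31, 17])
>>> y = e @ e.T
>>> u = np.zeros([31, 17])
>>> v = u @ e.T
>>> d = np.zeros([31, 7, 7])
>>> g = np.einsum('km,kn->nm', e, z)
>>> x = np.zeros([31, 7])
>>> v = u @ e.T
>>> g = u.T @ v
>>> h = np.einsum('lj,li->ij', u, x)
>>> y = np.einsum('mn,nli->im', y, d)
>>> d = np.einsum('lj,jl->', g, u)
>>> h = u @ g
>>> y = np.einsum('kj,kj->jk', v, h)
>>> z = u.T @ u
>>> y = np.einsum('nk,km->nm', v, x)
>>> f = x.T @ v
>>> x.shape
(31, 7)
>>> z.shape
(17, 17)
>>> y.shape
(31, 7)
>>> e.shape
(31, 17)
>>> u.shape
(31, 17)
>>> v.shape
(31, 31)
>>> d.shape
()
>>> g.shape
(17, 31)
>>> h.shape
(31, 31)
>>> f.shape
(7, 31)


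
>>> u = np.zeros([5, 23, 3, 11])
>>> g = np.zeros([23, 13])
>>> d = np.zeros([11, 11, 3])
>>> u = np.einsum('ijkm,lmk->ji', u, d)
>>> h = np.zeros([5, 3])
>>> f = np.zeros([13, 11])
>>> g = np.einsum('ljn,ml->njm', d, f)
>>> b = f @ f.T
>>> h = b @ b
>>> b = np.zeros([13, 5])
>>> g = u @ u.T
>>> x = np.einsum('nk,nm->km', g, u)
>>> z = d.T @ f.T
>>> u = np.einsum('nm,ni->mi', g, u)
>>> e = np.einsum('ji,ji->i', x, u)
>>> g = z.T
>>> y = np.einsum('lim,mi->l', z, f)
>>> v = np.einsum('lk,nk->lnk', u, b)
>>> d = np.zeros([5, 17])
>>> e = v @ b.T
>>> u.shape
(23, 5)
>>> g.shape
(13, 11, 3)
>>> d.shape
(5, 17)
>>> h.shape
(13, 13)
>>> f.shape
(13, 11)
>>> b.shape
(13, 5)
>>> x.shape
(23, 5)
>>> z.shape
(3, 11, 13)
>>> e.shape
(23, 13, 13)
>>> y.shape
(3,)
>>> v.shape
(23, 13, 5)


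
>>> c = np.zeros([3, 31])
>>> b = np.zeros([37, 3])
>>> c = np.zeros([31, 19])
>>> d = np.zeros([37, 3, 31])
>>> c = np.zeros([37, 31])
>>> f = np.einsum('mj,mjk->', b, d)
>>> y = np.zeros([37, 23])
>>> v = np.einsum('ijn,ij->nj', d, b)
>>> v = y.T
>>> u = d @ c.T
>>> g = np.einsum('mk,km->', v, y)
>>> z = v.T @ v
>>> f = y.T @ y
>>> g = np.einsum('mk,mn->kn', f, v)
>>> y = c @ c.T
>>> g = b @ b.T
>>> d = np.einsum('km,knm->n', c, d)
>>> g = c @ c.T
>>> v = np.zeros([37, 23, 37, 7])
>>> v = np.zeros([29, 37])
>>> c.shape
(37, 31)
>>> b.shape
(37, 3)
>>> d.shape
(3,)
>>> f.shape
(23, 23)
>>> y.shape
(37, 37)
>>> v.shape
(29, 37)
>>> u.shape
(37, 3, 37)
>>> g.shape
(37, 37)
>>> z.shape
(37, 37)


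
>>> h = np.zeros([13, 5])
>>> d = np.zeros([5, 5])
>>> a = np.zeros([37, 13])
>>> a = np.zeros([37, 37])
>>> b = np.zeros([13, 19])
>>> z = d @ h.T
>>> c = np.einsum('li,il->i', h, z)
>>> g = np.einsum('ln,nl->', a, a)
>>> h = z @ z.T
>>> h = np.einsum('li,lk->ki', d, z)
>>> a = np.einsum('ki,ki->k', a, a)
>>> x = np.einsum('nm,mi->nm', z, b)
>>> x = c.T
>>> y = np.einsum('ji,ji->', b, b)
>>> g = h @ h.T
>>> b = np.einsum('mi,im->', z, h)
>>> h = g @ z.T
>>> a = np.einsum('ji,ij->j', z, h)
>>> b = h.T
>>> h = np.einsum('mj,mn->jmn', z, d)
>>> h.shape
(13, 5, 5)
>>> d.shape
(5, 5)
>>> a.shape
(5,)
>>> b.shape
(5, 13)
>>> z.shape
(5, 13)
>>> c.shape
(5,)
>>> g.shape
(13, 13)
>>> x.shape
(5,)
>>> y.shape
()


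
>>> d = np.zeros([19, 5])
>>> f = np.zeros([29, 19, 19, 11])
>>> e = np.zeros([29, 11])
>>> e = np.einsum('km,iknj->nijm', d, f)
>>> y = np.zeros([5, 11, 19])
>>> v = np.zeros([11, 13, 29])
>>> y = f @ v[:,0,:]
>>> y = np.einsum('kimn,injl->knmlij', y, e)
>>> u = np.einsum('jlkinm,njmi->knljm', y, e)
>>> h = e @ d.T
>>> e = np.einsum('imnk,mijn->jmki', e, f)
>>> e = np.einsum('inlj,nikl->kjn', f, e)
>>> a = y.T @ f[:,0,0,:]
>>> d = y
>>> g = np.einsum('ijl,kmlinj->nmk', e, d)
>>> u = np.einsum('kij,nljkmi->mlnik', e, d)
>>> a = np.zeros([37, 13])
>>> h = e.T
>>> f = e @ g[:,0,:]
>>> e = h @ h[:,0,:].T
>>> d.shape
(29, 29, 19, 5, 19, 11)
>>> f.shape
(5, 11, 29)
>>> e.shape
(19, 11, 19)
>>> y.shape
(29, 29, 19, 5, 19, 11)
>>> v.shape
(11, 13, 29)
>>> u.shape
(19, 29, 29, 11, 5)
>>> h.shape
(19, 11, 5)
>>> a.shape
(37, 13)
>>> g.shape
(19, 29, 29)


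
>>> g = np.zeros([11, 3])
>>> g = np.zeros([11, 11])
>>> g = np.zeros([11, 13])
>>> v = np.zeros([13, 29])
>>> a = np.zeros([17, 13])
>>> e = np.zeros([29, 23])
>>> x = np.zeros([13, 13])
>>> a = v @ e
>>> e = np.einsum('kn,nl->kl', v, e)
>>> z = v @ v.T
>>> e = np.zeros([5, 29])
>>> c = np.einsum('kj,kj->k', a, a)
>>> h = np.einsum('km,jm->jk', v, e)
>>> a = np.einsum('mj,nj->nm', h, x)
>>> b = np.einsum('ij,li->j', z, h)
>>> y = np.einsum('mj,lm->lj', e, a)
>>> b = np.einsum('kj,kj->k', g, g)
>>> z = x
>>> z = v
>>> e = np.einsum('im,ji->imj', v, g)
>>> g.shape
(11, 13)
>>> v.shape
(13, 29)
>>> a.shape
(13, 5)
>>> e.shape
(13, 29, 11)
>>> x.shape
(13, 13)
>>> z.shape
(13, 29)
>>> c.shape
(13,)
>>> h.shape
(5, 13)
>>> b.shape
(11,)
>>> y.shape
(13, 29)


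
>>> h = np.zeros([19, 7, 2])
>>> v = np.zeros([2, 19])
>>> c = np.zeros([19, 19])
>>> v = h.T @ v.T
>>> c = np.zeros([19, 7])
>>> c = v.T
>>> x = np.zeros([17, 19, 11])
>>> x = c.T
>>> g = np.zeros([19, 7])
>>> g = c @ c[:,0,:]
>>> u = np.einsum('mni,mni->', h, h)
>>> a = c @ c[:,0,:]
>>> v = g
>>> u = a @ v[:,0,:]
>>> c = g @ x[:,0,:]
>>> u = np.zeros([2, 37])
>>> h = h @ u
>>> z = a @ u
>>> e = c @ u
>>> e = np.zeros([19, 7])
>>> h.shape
(19, 7, 37)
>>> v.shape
(2, 7, 2)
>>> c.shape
(2, 7, 2)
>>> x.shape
(2, 7, 2)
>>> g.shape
(2, 7, 2)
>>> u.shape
(2, 37)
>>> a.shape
(2, 7, 2)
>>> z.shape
(2, 7, 37)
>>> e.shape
(19, 7)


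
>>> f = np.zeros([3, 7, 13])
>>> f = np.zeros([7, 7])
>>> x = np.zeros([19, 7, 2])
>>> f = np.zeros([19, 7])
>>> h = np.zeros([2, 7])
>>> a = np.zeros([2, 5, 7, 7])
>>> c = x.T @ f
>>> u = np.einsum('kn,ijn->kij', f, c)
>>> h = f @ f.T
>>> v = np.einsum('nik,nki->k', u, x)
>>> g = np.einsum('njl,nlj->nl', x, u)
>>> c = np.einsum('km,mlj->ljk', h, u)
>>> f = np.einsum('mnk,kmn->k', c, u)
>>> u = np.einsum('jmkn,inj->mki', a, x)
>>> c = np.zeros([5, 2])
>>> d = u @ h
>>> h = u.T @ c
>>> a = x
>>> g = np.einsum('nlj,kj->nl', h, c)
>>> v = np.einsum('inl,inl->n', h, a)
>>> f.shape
(19,)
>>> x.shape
(19, 7, 2)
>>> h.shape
(19, 7, 2)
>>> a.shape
(19, 7, 2)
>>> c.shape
(5, 2)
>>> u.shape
(5, 7, 19)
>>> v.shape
(7,)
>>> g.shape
(19, 7)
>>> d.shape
(5, 7, 19)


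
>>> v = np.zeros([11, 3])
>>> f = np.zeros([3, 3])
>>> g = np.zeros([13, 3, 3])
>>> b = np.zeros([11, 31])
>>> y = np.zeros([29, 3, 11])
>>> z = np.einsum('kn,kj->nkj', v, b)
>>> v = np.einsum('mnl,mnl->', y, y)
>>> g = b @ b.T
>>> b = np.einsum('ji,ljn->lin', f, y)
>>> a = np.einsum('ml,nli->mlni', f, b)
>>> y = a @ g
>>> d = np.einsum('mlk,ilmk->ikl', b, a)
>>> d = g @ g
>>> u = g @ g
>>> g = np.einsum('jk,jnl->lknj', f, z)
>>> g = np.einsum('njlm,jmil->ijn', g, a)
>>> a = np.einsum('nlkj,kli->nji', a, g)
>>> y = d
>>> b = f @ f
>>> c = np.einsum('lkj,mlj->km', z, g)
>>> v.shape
()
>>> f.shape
(3, 3)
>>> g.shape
(29, 3, 31)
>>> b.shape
(3, 3)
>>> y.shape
(11, 11)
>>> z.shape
(3, 11, 31)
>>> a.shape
(3, 11, 31)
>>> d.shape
(11, 11)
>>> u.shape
(11, 11)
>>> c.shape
(11, 29)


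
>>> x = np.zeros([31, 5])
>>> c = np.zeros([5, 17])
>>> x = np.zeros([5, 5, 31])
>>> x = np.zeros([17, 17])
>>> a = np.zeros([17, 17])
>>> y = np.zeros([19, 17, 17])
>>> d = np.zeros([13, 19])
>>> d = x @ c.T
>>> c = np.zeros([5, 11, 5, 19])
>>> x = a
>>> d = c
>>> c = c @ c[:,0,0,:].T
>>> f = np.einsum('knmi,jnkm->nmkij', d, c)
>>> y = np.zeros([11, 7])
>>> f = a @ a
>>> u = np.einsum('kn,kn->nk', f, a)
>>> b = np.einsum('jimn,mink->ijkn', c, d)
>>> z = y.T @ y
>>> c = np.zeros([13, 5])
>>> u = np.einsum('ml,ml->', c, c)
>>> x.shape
(17, 17)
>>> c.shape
(13, 5)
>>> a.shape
(17, 17)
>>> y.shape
(11, 7)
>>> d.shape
(5, 11, 5, 19)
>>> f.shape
(17, 17)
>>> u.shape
()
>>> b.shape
(11, 5, 19, 5)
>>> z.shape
(7, 7)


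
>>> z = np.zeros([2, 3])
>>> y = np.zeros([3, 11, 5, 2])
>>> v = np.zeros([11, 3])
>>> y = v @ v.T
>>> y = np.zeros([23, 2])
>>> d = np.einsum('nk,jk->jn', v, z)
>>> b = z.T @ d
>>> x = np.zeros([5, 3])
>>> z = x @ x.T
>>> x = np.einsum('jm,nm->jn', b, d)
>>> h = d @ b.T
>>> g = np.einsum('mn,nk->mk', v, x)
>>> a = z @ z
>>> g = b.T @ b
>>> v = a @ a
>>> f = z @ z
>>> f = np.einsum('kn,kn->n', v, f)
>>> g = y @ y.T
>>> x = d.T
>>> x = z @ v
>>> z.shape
(5, 5)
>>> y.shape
(23, 2)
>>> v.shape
(5, 5)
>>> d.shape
(2, 11)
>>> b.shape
(3, 11)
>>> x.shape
(5, 5)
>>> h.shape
(2, 3)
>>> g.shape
(23, 23)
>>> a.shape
(5, 5)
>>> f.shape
(5,)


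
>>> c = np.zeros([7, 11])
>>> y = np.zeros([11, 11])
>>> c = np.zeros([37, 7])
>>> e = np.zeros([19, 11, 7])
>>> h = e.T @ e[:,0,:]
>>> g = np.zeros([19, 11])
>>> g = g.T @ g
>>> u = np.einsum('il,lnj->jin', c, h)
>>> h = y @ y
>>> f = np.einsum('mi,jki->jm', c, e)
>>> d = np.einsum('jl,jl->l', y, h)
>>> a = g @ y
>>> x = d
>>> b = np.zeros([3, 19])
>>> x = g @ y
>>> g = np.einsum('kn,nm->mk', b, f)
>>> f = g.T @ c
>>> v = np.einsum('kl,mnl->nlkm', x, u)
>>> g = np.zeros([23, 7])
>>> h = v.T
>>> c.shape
(37, 7)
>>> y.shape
(11, 11)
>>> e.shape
(19, 11, 7)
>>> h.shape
(7, 11, 11, 37)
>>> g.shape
(23, 7)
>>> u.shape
(7, 37, 11)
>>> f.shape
(3, 7)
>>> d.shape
(11,)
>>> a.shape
(11, 11)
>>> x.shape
(11, 11)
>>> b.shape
(3, 19)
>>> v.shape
(37, 11, 11, 7)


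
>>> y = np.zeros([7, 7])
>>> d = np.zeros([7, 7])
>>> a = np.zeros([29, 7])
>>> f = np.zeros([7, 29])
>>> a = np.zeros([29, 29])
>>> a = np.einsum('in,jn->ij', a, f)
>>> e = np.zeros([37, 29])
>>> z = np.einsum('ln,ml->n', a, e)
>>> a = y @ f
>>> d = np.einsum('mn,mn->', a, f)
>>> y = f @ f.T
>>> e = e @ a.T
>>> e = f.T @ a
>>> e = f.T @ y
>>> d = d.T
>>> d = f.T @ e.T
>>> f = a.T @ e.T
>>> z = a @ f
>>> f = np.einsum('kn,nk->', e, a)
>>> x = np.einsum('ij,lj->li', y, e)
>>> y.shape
(7, 7)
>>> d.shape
(29, 29)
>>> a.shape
(7, 29)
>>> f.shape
()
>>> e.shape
(29, 7)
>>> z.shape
(7, 29)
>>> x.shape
(29, 7)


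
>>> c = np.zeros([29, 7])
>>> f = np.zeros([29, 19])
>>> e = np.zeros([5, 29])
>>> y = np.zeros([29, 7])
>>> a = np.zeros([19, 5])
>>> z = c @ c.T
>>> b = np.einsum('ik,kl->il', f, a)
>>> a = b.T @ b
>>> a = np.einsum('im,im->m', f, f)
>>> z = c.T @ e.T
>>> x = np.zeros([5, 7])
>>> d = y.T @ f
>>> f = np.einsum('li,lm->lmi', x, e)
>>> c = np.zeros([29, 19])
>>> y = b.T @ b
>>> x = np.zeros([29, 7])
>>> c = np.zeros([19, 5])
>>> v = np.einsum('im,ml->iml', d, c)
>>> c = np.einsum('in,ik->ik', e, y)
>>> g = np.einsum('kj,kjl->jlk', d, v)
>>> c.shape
(5, 5)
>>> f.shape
(5, 29, 7)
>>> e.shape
(5, 29)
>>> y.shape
(5, 5)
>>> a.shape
(19,)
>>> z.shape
(7, 5)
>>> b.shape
(29, 5)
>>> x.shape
(29, 7)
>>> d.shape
(7, 19)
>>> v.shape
(7, 19, 5)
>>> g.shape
(19, 5, 7)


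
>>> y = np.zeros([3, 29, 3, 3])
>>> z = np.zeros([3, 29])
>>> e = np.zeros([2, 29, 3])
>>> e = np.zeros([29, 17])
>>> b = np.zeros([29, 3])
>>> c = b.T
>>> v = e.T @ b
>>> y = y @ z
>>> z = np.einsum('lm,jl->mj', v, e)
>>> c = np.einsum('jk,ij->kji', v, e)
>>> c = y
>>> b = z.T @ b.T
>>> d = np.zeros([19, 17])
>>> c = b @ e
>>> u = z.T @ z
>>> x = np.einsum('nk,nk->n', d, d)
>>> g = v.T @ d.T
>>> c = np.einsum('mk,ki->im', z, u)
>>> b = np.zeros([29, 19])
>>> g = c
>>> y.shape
(3, 29, 3, 29)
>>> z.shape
(3, 29)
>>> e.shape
(29, 17)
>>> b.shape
(29, 19)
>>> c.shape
(29, 3)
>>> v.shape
(17, 3)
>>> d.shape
(19, 17)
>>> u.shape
(29, 29)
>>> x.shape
(19,)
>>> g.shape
(29, 3)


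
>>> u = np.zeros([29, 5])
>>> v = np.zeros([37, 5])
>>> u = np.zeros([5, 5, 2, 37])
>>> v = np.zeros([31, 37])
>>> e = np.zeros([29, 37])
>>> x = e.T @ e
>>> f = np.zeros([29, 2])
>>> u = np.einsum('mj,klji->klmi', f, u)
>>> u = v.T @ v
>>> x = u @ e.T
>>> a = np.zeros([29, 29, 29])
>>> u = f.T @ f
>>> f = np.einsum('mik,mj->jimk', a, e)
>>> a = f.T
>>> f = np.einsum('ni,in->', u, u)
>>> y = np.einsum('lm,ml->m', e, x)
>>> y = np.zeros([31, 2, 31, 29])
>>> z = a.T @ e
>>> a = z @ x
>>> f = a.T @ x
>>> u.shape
(2, 2)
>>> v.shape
(31, 37)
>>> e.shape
(29, 37)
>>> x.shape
(37, 29)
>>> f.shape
(29, 29, 29, 29)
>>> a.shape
(37, 29, 29, 29)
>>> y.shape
(31, 2, 31, 29)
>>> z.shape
(37, 29, 29, 37)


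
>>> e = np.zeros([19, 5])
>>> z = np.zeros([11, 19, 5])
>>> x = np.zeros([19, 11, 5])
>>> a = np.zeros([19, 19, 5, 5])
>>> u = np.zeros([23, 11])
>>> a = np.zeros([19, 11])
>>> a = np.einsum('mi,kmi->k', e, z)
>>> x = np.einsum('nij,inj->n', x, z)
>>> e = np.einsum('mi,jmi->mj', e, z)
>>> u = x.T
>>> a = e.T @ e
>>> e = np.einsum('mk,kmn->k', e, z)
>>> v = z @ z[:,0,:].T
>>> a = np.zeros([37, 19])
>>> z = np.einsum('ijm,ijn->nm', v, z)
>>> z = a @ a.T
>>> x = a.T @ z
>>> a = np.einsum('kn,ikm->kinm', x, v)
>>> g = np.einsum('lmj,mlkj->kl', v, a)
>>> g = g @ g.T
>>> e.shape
(11,)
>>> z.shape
(37, 37)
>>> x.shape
(19, 37)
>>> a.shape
(19, 11, 37, 11)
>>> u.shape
(19,)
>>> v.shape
(11, 19, 11)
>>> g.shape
(37, 37)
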